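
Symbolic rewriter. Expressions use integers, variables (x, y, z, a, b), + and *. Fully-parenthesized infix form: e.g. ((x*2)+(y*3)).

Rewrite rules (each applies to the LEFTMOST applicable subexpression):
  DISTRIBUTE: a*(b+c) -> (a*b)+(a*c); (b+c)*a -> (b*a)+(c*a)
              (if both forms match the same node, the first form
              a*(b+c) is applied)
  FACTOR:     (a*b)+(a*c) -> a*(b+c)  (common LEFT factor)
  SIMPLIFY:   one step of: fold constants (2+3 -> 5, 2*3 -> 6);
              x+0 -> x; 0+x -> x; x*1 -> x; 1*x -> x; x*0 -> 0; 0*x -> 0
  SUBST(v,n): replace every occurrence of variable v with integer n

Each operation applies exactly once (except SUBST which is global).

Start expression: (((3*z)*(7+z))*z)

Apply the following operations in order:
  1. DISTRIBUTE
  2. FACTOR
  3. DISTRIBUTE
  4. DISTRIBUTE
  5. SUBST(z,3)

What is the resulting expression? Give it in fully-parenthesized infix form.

Answer: ((((3*3)*7)*3)+(((3*3)*3)*3))

Derivation:
Start: (((3*z)*(7+z))*z)
Apply DISTRIBUTE at L (target: ((3*z)*(7+z))): (((3*z)*(7+z))*z) -> ((((3*z)*7)+((3*z)*z))*z)
Apply FACTOR at L (target: (((3*z)*7)+((3*z)*z))): ((((3*z)*7)+((3*z)*z))*z) -> (((3*z)*(7+z))*z)
Apply DISTRIBUTE at L (target: ((3*z)*(7+z))): (((3*z)*(7+z))*z) -> ((((3*z)*7)+((3*z)*z))*z)
Apply DISTRIBUTE at root (target: ((((3*z)*7)+((3*z)*z))*z)): ((((3*z)*7)+((3*z)*z))*z) -> ((((3*z)*7)*z)+(((3*z)*z)*z))
Apply SUBST(z,3): ((((3*z)*7)*z)+(((3*z)*z)*z)) -> ((((3*3)*7)*3)+(((3*3)*3)*3))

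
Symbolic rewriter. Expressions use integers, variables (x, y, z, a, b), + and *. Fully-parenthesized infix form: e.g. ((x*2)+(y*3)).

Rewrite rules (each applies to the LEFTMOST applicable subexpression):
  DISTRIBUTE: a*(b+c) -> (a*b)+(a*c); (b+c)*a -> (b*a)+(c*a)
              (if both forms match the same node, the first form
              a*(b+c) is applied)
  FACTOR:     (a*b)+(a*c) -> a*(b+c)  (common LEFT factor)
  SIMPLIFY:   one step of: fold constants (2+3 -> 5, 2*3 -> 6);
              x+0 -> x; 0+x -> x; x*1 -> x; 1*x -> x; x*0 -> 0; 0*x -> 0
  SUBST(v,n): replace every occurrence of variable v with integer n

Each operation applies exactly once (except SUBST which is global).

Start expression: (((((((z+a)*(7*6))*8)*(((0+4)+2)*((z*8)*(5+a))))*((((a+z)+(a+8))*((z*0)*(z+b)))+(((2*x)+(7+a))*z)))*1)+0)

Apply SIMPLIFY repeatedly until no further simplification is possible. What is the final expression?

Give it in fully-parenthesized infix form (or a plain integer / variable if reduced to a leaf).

Answer: (((((z+a)*42)*8)*(6*((z*8)*(5+a))))*(((2*x)+(7+a))*z))

Derivation:
Start: (((((((z+a)*(7*6))*8)*(((0+4)+2)*((z*8)*(5+a))))*((((a+z)+(a+8))*((z*0)*(z+b)))+(((2*x)+(7+a))*z)))*1)+0)
Step 1: at root: (((((((z+a)*(7*6))*8)*(((0+4)+2)*((z*8)*(5+a))))*((((a+z)+(a+8))*((z*0)*(z+b)))+(((2*x)+(7+a))*z)))*1)+0) -> ((((((z+a)*(7*6))*8)*(((0+4)+2)*((z*8)*(5+a))))*((((a+z)+(a+8))*((z*0)*(z+b)))+(((2*x)+(7+a))*z)))*1); overall: (((((((z+a)*(7*6))*8)*(((0+4)+2)*((z*8)*(5+a))))*((((a+z)+(a+8))*((z*0)*(z+b)))+(((2*x)+(7+a))*z)))*1)+0) -> ((((((z+a)*(7*6))*8)*(((0+4)+2)*((z*8)*(5+a))))*((((a+z)+(a+8))*((z*0)*(z+b)))+(((2*x)+(7+a))*z)))*1)
Step 2: at root: ((((((z+a)*(7*6))*8)*(((0+4)+2)*((z*8)*(5+a))))*((((a+z)+(a+8))*((z*0)*(z+b)))+(((2*x)+(7+a))*z)))*1) -> (((((z+a)*(7*6))*8)*(((0+4)+2)*((z*8)*(5+a))))*((((a+z)+(a+8))*((z*0)*(z+b)))+(((2*x)+(7+a))*z))); overall: ((((((z+a)*(7*6))*8)*(((0+4)+2)*((z*8)*(5+a))))*((((a+z)+(a+8))*((z*0)*(z+b)))+(((2*x)+(7+a))*z)))*1) -> (((((z+a)*(7*6))*8)*(((0+4)+2)*((z*8)*(5+a))))*((((a+z)+(a+8))*((z*0)*(z+b)))+(((2*x)+(7+a))*z)))
Step 3: at LLLR: (7*6) -> 42; overall: (((((z+a)*(7*6))*8)*(((0+4)+2)*((z*8)*(5+a))))*((((a+z)+(a+8))*((z*0)*(z+b)))+(((2*x)+(7+a))*z))) -> (((((z+a)*42)*8)*(((0+4)+2)*((z*8)*(5+a))))*((((a+z)+(a+8))*((z*0)*(z+b)))+(((2*x)+(7+a))*z)))
Step 4: at LRLL: (0+4) -> 4; overall: (((((z+a)*42)*8)*(((0+4)+2)*((z*8)*(5+a))))*((((a+z)+(a+8))*((z*0)*(z+b)))+(((2*x)+(7+a))*z))) -> (((((z+a)*42)*8)*((4+2)*((z*8)*(5+a))))*((((a+z)+(a+8))*((z*0)*(z+b)))+(((2*x)+(7+a))*z)))
Step 5: at LRL: (4+2) -> 6; overall: (((((z+a)*42)*8)*((4+2)*((z*8)*(5+a))))*((((a+z)+(a+8))*((z*0)*(z+b)))+(((2*x)+(7+a))*z))) -> (((((z+a)*42)*8)*(6*((z*8)*(5+a))))*((((a+z)+(a+8))*((z*0)*(z+b)))+(((2*x)+(7+a))*z)))
Step 6: at RLRL: (z*0) -> 0; overall: (((((z+a)*42)*8)*(6*((z*8)*(5+a))))*((((a+z)+(a+8))*((z*0)*(z+b)))+(((2*x)+(7+a))*z))) -> (((((z+a)*42)*8)*(6*((z*8)*(5+a))))*((((a+z)+(a+8))*(0*(z+b)))+(((2*x)+(7+a))*z)))
Step 7: at RLR: (0*(z+b)) -> 0; overall: (((((z+a)*42)*8)*(6*((z*8)*(5+a))))*((((a+z)+(a+8))*(0*(z+b)))+(((2*x)+(7+a))*z))) -> (((((z+a)*42)*8)*(6*((z*8)*(5+a))))*((((a+z)+(a+8))*0)+(((2*x)+(7+a))*z)))
Step 8: at RL: (((a+z)+(a+8))*0) -> 0; overall: (((((z+a)*42)*8)*(6*((z*8)*(5+a))))*((((a+z)+(a+8))*0)+(((2*x)+(7+a))*z))) -> (((((z+a)*42)*8)*(6*((z*8)*(5+a))))*(0+(((2*x)+(7+a))*z)))
Step 9: at R: (0+(((2*x)+(7+a))*z)) -> (((2*x)+(7+a))*z); overall: (((((z+a)*42)*8)*(6*((z*8)*(5+a))))*(0+(((2*x)+(7+a))*z))) -> (((((z+a)*42)*8)*(6*((z*8)*(5+a))))*(((2*x)+(7+a))*z))
Fixed point: (((((z+a)*42)*8)*(6*((z*8)*(5+a))))*(((2*x)+(7+a))*z))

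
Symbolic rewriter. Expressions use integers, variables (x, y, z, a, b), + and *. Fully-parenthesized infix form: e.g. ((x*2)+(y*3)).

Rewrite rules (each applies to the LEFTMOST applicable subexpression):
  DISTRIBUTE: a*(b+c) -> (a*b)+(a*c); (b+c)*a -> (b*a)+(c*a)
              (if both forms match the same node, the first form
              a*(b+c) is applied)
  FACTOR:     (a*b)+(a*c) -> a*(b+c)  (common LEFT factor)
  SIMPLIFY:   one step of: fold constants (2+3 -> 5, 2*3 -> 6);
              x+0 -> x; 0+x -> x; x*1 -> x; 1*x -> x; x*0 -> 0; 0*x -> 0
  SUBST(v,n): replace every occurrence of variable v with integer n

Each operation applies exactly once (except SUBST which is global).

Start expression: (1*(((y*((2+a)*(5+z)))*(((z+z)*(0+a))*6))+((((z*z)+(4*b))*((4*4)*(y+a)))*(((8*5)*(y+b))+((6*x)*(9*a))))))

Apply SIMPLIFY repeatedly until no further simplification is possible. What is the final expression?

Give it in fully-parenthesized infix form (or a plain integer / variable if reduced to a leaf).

Answer: (((y*((2+a)*(5+z)))*(((z+z)*a)*6))+((((z*z)+(4*b))*(16*(y+a)))*((40*(y+b))+((6*x)*(9*a)))))

Derivation:
Start: (1*(((y*((2+a)*(5+z)))*(((z+z)*(0+a))*6))+((((z*z)+(4*b))*((4*4)*(y+a)))*(((8*5)*(y+b))+((6*x)*(9*a))))))
Step 1: at root: (1*(((y*((2+a)*(5+z)))*(((z+z)*(0+a))*6))+((((z*z)+(4*b))*((4*4)*(y+a)))*(((8*5)*(y+b))+((6*x)*(9*a)))))) -> (((y*((2+a)*(5+z)))*(((z+z)*(0+a))*6))+((((z*z)+(4*b))*((4*4)*(y+a)))*(((8*5)*(y+b))+((6*x)*(9*a))))); overall: (1*(((y*((2+a)*(5+z)))*(((z+z)*(0+a))*6))+((((z*z)+(4*b))*((4*4)*(y+a)))*(((8*5)*(y+b))+((6*x)*(9*a)))))) -> (((y*((2+a)*(5+z)))*(((z+z)*(0+a))*6))+((((z*z)+(4*b))*((4*4)*(y+a)))*(((8*5)*(y+b))+((6*x)*(9*a)))))
Step 2: at LRLR: (0+a) -> a; overall: (((y*((2+a)*(5+z)))*(((z+z)*(0+a))*6))+((((z*z)+(4*b))*((4*4)*(y+a)))*(((8*5)*(y+b))+((6*x)*(9*a))))) -> (((y*((2+a)*(5+z)))*(((z+z)*a)*6))+((((z*z)+(4*b))*((4*4)*(y+a)))*(((8*5)*(y+b))+((6*x)*(9*a)))))
Step 3: at RLRL: (4*4) -> 16; overall: (((y*((2+a)*(5+z)))*(((z+z)*a)*6))+((((z*z)+(4*b))*((4*4)*(y+a)))*(((8*5)*(y+b))+((6*x)*(9*a))))) -> (((y*((2+a)*(5+z)))*(((z+z)*a)*6))+((((z*z)+(4*b))*(16*(y+a)))*(((8*5)*(y+b))+((6*x)*(9*a)))))
Step 4: at RRLL: (8*5) -> 40; overall: (((y*((2+a)*(5+z)))*(((z+z)*a)*6))+((((z*z)+(4*b))*(16*(y+a)))*(((8*5)*(y+b))+((6*x)*(9*a))))) -> (((y*((2+a)*(5+z)))*(((z+z)*a)*6))+((((z*z)+(4*b))*(16*(y+a)))*((40*(y+b))+((6*x)*(9*a)))))
Fixed point: (((y*((2+a)*(5+z)))*(((z+z)*a)*6))+((((z*z)+(4*b))*(16*(y+a)))*((40*(y+b))+((6*x)*(9*a)))))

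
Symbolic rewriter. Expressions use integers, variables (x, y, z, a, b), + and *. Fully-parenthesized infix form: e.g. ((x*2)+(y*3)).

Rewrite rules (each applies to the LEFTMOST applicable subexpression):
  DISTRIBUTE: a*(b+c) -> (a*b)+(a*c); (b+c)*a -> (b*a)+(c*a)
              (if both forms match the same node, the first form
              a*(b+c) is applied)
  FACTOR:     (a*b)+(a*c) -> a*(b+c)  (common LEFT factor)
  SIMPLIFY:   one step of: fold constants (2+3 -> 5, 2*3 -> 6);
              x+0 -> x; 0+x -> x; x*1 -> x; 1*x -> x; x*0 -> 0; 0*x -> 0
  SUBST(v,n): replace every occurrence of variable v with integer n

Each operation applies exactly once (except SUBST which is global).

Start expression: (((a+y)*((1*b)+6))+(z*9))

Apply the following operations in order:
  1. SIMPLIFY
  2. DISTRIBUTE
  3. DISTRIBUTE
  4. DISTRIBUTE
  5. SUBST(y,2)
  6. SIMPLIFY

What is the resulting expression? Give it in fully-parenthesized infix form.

Start: (((a+y)*((1*b)+6))+(z*9))
Apply SIMPLIFY at LRL (target: (1*b)): (((a+y)*((1*b)+6))+(z*9)) -> (((a+y)*(b+6))+(z*9))
Apply DISTRIBUTE at L (target: ((a+y)*(b+6))): (((a+y)*(b+6))+(z*9)) -> ((((a+y)*b)+((a+y)*6))+(z*9))
Apply DISTRIBUTE at LL (target: ((a+y)*b)): ((((a+y)*b)+((a+y)*6))+(z*9)) -> ((((a*b)+(y*b))+((a+y)*6))+(z*9))
Apply DISTRIBUTE at LR (target: ((a+y)*6)): ((((a*b)+(y*b))+((a+y)*6))+(z*9)) -> ((((a*b)+(y*b))+((a*6)+(y*6)))+(z*9))
Apply SUBST(y,2): ((((a*b)+(y*b))+((a*6)+(y*6)))+(z*9)) -> ((((a*b)+(2*b))+((a*6)+(2*6)))+(z*9))
Apply SIMPLIFY at LRR (target: (2*6)): ((((a*b)+(2*b))+((a*6)+(2*6)))+(z*9)) -> ((((a*b)+(2*b))+((a*6)+12))+(z*9))

Answer: ((((a*b)+(2*b))+((a*6)+12))+(z*9))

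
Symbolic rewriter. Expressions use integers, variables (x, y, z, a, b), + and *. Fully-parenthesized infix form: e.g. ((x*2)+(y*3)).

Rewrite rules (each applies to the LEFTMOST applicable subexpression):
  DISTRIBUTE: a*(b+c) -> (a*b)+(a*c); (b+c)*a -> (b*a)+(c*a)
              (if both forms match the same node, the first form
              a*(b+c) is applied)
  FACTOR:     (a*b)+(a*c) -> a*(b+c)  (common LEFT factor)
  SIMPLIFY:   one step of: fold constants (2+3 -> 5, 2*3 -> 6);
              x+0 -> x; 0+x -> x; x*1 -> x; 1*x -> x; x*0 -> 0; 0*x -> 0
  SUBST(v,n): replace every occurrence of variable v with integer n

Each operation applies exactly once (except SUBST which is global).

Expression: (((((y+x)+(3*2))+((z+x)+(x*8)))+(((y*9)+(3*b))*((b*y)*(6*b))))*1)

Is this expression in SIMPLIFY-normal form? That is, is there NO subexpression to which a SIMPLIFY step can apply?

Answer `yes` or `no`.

Expression: (((((y+x)+(3*2))+((z+x)+(x*8)))+(((y*9)+(3*b))*((b*y)*(6*b))))*1)
Scanning for simplifiable subexpressions (pre-order)...
  at root: (((((y+x)+(3*2))+((z+x)+(x*8)))+(((y*9)+(3*b))*((b*y)*(6*b))))*1) (SIMPLIFIABLE)
  at L: ((((y+x)+(3*2))+((z+x)+(x*8)))+(((y*9)+(3*b))*((b*y)*(6*b)))) (not simplifiable)
  at LL: (((y+x)+(3*2))+((z+x)+(x*8))) (not simplifiable)
  at LLL: ((y+x)+(3*2)) (not simplifiable)
  at LLLL: (y+x) (not simplifiable)
  at LLLR: (3*2) (SIMPLIFIABLE)
  at LLR: ((z+x)+(x*8)) (not simplifiable)
  at LLRL: (z+x) (not simplifiable)
  at LLRR: (x*8) (not simplifiable)
  at LR: (((y*9)+(3*b))*((b*y)*(6*b))) (not simplifiable)
  at LRL: ((y*9)+(3*b)) (not simplifiable)
  at LRLL: (y*9) (not simplifiable)
  at LRLR: (3*b) (not simplifiable)
  at LRR: ((b*y)*(6*b)) (not simplifiable)
  at LRRL: (b*y) (not simplifiable)
  at LRRR: (6*b) (not simplifiable)
Found simplifiable subexpr at path root: (((((y+x)+(3*2))+((z+x)+(x*8)))+(((y*9)+(3*b))*((b*y)*(6*b))))*1)
One SIMPLIFY step would give: ((((y+x)+(3*2))+((z+x)+(x*8)))+(((y*9)+(3*b))*((b*y)*(6*b))))
-> NOT in normal form.

Answer: no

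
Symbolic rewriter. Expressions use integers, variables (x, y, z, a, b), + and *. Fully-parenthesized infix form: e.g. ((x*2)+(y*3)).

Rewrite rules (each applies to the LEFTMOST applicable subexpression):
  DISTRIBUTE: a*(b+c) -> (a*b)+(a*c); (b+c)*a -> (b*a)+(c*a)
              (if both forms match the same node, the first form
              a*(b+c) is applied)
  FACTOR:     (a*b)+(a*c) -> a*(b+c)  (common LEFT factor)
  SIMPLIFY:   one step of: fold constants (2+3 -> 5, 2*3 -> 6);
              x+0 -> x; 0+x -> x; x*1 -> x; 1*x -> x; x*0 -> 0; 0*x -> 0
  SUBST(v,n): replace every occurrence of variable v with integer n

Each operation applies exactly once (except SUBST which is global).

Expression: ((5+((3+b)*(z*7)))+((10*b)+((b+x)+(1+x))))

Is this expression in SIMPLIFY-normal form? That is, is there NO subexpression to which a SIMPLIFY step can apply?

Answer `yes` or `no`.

Answer: yes

Derivation:
Expression: ((5+((3+b)*(z*7)))+((10*b)+((b+x)+(1+x))))
Scanning for simplifiable subexpressions (pre-order)...
  at root: ((5+((3+b)*(z*7)))+((10*b)+((b+x)+(1+x)))) (not simplifiable)
  at L: (5+((3+b)*(z*7))) (not simplifiable)
  at LR: ((3+b)*(z*7)) (not simplifiable)
  at LRL: (3+b) (not simplifiable)
  at LRR: (z*7) (not simplifiable)
  at R: ((10*b)+((b+x)+(1+x))) (not simplifiable)
  at RL: (10*b) (not simplifiable)
  at RR: ((b+x)+(1+x)) (not simplifiable)
  at RRL: (b+x) (not simplifiable)
  at RRR: (1+x) (not simplifiable)
Result: no simplifiable subexpression found -> normal form.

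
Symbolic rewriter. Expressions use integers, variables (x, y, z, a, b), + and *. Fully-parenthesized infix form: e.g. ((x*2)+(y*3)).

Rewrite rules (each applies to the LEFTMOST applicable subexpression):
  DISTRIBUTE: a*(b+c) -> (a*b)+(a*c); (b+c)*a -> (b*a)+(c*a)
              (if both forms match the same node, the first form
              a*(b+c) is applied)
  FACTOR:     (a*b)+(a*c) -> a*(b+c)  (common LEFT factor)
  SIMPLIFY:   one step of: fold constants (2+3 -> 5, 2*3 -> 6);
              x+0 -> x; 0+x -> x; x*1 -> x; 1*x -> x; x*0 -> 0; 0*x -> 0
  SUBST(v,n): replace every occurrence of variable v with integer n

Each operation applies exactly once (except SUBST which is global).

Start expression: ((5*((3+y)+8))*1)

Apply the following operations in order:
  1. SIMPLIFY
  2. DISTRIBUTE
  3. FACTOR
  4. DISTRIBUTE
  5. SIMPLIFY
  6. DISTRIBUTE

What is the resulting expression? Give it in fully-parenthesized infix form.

Start: ((5*((3+y)+8))*1)
Apply SIMPLIFY at root (target: ((5*((3+y)+8))*1)): ((5*((3+y)+8))*1) -> (5*((3+y)+8))
Apply DISTRIBUTE at root (target: (5*((3+y)+8))): (5*((3+y)+8)) -> ((5*(3+y))+(5*8))
Apply FACTOR at root (target: ((5*(3+y))+(5*8))): ((5*(3+y))+(5*8)) -> (5*((3+y)+8))
Apply DISTRIBUTE at root (target: (5*((3+y)+8))): (5*((3+y)+8)) -> ((5*(3+y))+(5*8))
Apply SIMPLIFY at R (target: (5*8)): ((5*(3+y))+(5*8)) -> ((5*(3+y))+40)
Apply DISTRIBUTE at L (target: (5*(3+y))): ((5*(3+y))+40) -> (((5*3)+(5*y))+40)

Answer: (((5*3)+(5*y))+40)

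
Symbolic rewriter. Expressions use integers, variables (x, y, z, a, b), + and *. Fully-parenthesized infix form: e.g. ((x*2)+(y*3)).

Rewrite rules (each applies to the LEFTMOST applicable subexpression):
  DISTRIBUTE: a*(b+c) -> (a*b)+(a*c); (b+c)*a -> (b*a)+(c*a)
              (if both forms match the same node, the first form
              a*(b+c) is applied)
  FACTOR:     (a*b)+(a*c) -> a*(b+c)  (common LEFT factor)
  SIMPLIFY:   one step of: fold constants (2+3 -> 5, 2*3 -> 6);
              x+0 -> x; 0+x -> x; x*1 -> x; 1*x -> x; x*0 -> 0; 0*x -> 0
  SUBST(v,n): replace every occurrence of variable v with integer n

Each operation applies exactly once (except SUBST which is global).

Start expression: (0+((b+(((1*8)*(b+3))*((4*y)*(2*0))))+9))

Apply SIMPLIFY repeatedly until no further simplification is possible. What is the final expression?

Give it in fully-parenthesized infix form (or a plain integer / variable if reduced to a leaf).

Answer: (b+9)

Derivation:
Start: (0+((b+(((1*8)*(b+3))*((4*y)*(2*0))))+9))
Step 1: at root: (0+((b+(((1*8)*(b+3))*((4*y)*(2*0))))+9)) -> ((b+(((1*8)*(b+3))*((4*y)*(2*0))))+9); overall: (0+((b+(((1*8)*(b+3))*((4*y)*(2*0))))+9)) -> ((b+(((1*8)*(b+3))*((4*y)*(2*0))))+9)
Step 2: at LRLL: (1*8) -> 8; overall: ((b+(((1*8)*(b+3))*((4*y)*(2*0))))+9) -> ((b+((8*(b+3))*((4*y)*(2*0))))+9)
Step 3: at LRRR: (2*0) -> 0; overall: ((b+((8*(b+3))*((4*y)*(2*0))))+9) -> ((b+((8*(b+3))*((4*y)*0)))+9)
Step 4: at LRR: ((4*y)*0) -> 0; overall: ((b+((8*(b+3))*((4*y)*0)))+9) -> ((b+((8*(b+3))*0))+9)
Step 5: at LR: ((8*(b+3))*0) -> 0; overall: ((b+((8*(b+3))*0))+9) -> ((b+0)+9)
Step 6: at L: (b+0) -> b; overall: ((b+0)+9) -> (b+9)
Fixed point: (b+9)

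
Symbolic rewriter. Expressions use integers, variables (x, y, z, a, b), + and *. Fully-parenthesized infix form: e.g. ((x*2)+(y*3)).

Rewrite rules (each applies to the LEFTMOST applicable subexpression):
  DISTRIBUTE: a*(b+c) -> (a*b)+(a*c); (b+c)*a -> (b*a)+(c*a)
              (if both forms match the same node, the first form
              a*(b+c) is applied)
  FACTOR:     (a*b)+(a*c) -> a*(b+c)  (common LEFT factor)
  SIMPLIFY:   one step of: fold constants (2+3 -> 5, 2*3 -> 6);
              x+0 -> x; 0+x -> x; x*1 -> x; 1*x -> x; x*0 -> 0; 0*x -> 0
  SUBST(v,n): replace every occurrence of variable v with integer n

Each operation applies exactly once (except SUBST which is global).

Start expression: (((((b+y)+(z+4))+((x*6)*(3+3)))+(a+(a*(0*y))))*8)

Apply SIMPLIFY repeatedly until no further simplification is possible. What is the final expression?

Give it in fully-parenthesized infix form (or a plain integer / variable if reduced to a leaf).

Start: (((((b+y)+(z+4))+((x*6)*(3+3)))+(a+(a*(0*y))))*8)
Step 1: at LLRR: (3+3) -> 6; overall: (((((b+y)+(z+4))+((x*6)*(3+3)))+(a+(a*(0*y))))*8) -> (((((b+y)+(z+4))+((x*6)*6))+(a+(a*(0*y))))*8)
Step 2: at LRRR: (0*y) -> 0; overall: (((((b+y)+(z+4))+((x*6)*6))+(a+(a*(0*y))))*8) -> (((((b+y)+(z+4))+((x*6)*6))+(a+(a*0)))*8)
Step 3: at LRR: (a*0) -> 0; overall: (((((b+y)+(z+4))+((x*6)*6))+(a+(a*0)))*8) -> (((((b+y)+(z+4))+((x*6)*6))+(a+0))*8)
Step 4: at LR: (a+0) -> a; overall: (((((b+y)+(z+4))+((x*6)*6))+(a+0))*8) -> (((((b+y)+(z+4))+((x*6)*6))+a)*8)
Fixed point: (((((b+y)+(z+4))+((x*6)*6))+a)*8)

Answer: (((((b+y)+(z+4))+((x*6)*6))+a)*8)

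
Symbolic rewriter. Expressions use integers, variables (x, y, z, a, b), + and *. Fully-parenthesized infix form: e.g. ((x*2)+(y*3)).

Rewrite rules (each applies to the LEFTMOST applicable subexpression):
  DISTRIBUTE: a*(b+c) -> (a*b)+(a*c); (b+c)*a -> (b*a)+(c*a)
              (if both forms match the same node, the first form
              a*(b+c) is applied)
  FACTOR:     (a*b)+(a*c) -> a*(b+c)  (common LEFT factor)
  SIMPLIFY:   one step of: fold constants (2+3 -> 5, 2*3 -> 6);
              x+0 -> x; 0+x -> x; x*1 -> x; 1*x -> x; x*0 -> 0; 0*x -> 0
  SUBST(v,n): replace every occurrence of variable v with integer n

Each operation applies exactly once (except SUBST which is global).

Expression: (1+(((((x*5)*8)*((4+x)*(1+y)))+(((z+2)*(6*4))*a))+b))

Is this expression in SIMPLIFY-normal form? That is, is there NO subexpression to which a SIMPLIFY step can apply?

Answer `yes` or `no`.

Expression: (1+(((((x*5)*8)*((4+x)*(1+y)))+(((z+2)*(6*4))*a))+b))
Scanning for simplifiable subexpressions (pre-order)...
  at root: (1+(((((x*5)*8)*((4+x)*(1+y)))+(((z+2)*(6*4))*a))+b)) (not simplifiable)
  at R: (((((x*5)*8)*((4+x)*(1+y)))+(((z+2)*(6*4))*a))+b) (not simplifiable)
  at RL: ((((x*5)*8)*((4+x)*(1+y)))+(((z+2)*(6*4))*a)) (not simplifiable)
  at RLL: (((x*5)*8)*((4+x)*(1+y))) (not simplifiable)
  at RLLL: ((x*5)*8) (not simplifiable)
  at RLLLL: (x*5) (not simplifiable)
  at RLLR: ((4+x)*(1+y)) (not simplifiable)
  at RLLRL: (4+x) (not simplifiable)
  at RLLRR: (1+y) (not simplifiable)
  at RLR: (((z+2)*(6*4))*a) (not simplifiable)
  at RLRL: ((z+2)*(6*4)) (not simplifiable)
  at RLRLL: (z+2) (not simplifiable)
  at RLRLR: (6*4) (SIMPLIFIABLE)
Found simplifiable subexpr at path RLRLR: (6*4)
One SIMPLIFY step would give: (1+(((((x*5)*8)*((4+x)*(1+y)))+(((z+2)*24)*a))+b))
-> NOT in normal form.

Answer: no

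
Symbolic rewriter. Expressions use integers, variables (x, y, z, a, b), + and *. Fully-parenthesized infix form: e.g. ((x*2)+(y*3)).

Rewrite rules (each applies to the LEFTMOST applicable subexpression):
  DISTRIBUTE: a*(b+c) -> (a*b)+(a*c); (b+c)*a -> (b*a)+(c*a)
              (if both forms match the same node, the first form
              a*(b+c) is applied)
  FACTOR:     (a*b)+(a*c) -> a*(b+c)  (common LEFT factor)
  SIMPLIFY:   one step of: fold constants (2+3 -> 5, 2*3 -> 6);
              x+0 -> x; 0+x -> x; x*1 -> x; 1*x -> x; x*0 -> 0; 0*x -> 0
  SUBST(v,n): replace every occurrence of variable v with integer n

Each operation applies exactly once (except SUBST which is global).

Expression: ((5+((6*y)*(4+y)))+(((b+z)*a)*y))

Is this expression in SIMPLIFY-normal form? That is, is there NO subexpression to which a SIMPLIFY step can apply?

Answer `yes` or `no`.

Answer: yes

Derivation:
Expression: ((5+((6*y)*(4+y)))+(((b+z)*a)*y))
Scanning for simplifiable subexpressions (pre-order)...
  at root: ((5+((6*y)*(4+y)))+(((b+z)*a)*y)) (not simplifiable)
  at L: (5+((6*y)*(4+y))) (not simplifiable)
  at LR: ((6*y)*(4+y)) (not simplifiable)
  at LRL: (6*y) (not simplifiable)
  at LRR: (4+y) (not simplifiable)
  at R: (((b+z)*a)*y) (not simplifiable)
  at RL: ((b+z)*a) (not simplifiable)
  at RLL: (b+z) (not simplifiable)
Result: no simplifiable subexpression found -> normal form.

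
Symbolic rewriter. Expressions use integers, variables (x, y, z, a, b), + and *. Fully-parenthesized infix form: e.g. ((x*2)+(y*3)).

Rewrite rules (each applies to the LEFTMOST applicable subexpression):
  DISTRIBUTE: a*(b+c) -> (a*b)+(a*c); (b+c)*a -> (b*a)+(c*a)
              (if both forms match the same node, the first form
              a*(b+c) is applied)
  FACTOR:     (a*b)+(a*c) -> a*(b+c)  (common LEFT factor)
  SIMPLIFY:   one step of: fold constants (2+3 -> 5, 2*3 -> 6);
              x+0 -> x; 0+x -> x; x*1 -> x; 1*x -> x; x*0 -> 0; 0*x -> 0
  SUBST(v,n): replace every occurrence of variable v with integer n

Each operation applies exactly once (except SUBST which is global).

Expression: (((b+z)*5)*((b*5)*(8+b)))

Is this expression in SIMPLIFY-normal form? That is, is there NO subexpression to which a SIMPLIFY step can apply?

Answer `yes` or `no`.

Expression: (((b+z)*5)*((b*5)*(8+b)))
Scanning for simplifiable subexpressions (pre-order)...
  at root: (((b+z)*5)*((b*5)*(8+b))) (not simplifiable)
  at L: ((b+z)*5) (not simplifiable)
  at LL: (b+z) (not simplifiable)
  at R: ((b*5)*(8+b)) (not simplifiable)
  at RL: (b*5) (not simplifiable)
  at RR: (8+b) (not simplifiable)
Result: no simplifiable subexpression found -> normal form.

Answer: yes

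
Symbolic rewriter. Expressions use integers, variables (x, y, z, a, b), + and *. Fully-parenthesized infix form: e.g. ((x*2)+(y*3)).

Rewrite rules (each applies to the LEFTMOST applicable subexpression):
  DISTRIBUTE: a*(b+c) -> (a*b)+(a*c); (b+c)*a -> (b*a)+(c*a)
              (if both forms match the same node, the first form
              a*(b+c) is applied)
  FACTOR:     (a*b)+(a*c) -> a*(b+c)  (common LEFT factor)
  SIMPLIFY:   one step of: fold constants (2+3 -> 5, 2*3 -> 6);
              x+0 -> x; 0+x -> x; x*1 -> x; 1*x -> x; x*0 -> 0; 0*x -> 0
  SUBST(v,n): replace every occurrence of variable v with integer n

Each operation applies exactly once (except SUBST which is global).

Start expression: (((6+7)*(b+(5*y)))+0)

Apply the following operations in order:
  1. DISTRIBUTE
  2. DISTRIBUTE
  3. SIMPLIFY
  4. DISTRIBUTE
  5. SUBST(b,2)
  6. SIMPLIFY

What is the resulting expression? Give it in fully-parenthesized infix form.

Start: (((6+7)*(b+(5*y)))+0)
Apply DISTRIBUTE at L (target: ((6+7)*(b+(5*y)))): (((6+7)*(b+(5*y)))+0) -> ((((6+7)*b)+((6+7)*(5*y)))+0)
Apply DISTRIBUTE at LL (target: ((6+7)*b)): ((((6+7)*b)+((6+7)*(5*y)))+0) -> ((((6*b)+(7*b))+((6+7)*(5*y)))+0)
Apply SIMPLIFY at root (target: ((((6*b)+(7*b))+((6+7)*(5*y)))+0)): ((((6*b)+(7*b))+((6+7)*(5*y)))+0) -> (((6*b)+(7*b))+((6+7)*(5*y)))
Apply DISTRIBUTE at R (target: ((6+7)*(5*y))): (((6*b)+(7*b))+((6+7)*(5*y))) -> (((6*b)+(7*b))+((6*(5*y))+(7*(5*y))))
Apply SUBST(b,2): (((6*b)+(7*b))+((6*(5*y))+(7*(5*y)))) -> (((6*2)+(7*2))+((6*(5*y))+(7*(5*y))))
Apply SIMPLIFY at LL (target: (6*2)): (((6*2)+(7*2))+((6*(5*y))+(7*(5*y)))) -> ((12+(7*2))+((6*(5*y))+(7*(5*y))))

Answer: ((12+(7*2))+((6*(5*y))+(7*(5*y))))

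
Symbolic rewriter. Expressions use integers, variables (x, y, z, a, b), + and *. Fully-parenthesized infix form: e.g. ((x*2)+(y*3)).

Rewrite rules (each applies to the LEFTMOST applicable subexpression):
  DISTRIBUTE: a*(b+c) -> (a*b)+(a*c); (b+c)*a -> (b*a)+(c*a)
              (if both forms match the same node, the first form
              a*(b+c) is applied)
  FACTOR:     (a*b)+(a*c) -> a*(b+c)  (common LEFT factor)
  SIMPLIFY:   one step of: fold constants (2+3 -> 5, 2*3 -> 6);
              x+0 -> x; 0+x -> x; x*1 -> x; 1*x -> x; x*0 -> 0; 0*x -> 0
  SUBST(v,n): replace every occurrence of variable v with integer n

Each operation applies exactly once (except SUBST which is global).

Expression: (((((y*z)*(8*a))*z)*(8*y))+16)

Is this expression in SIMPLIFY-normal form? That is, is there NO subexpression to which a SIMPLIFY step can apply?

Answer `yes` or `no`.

Answer: yes

Derivation:
Expression: (((((y*z)*(8*a))*z)*(8*y))+16)
Scanning for simplifiable subexpressions (pre-order)...
  at root: (((((y*z)*(8*a))*z)*(8*y))+16) (not simplifiable)
  at L: ((((y*z)*(8*a))*z)*(8*y)) (not simplifiable)
  at LL: (((y*z)*(8*a))*z) (not simplifiable)
  at LLL: ((y*z)*(8*a)) (not simplifiable)
  at LLLL: (y*z) (not simplifiable)
  at LLLR: (8*a) (not simplifiable)
  at LR: (8*y) (not simplifiable)
Result: no simplifiable subexpression found -> normal form.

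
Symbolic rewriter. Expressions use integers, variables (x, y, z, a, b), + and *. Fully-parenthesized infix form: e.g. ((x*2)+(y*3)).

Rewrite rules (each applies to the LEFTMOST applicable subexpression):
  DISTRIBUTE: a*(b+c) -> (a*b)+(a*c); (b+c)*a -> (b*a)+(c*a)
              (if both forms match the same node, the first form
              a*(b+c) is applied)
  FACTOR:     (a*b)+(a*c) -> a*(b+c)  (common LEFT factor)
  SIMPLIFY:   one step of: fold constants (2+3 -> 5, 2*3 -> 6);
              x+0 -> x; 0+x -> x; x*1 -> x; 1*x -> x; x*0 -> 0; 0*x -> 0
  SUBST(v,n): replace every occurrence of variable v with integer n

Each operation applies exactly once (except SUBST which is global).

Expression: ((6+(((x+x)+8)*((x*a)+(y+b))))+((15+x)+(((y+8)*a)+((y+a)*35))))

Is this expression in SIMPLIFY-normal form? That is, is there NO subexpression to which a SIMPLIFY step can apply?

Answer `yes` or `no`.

Answer: yes

Derivation:
Expression: ((6+(((x+x)+8)*((x*a)+(y+b))))+((15+x)+(((y+8)*a)+((y+a)*35))))
Scanning for simplifiable subexpressions (pre-order)...
  at root: ((6+(((x+x)+8)*((x*a)+(y+b))))+((15+x)+(((y+8)*a)+((y+a)*35)))) (not simplifiable)
  at L: (6+(((x+x)+8)*((x*a)+(y+b)))) (not simplifiable)
  at LR: (((x+x)+8)*((x*a)+(y+b))) (not simplifiable)
  at LRL: ((x+x)+8) (not simplifiable)
  at LRLL: (x+x) (not simplifiable)
  at LRR: ((x*a)+(y+b)) (not simplifiable)
  at LRRL: (x*a) (not simplifiable)
  at LRRR: (y+b) (not simplifiable)
  at R: ((15+x)+(((y+8)*a)+((y+a)*35))) (not simplifiable)
  at RL: (15+x) (not simplifiable)
  at RR: (((y+8)*a)+((y+a)*35)) (not simplifiable)
  at RRL: ((y+8)*a) (not simplifiable)
  at RRLL: (y+8) (not simplifiable)
  at RRR: ((y+a)*35) (not simplifiable)
  at RRRL: (y+a) (not simplifiable)
Result: no simplifiable subexpression found -> normal form.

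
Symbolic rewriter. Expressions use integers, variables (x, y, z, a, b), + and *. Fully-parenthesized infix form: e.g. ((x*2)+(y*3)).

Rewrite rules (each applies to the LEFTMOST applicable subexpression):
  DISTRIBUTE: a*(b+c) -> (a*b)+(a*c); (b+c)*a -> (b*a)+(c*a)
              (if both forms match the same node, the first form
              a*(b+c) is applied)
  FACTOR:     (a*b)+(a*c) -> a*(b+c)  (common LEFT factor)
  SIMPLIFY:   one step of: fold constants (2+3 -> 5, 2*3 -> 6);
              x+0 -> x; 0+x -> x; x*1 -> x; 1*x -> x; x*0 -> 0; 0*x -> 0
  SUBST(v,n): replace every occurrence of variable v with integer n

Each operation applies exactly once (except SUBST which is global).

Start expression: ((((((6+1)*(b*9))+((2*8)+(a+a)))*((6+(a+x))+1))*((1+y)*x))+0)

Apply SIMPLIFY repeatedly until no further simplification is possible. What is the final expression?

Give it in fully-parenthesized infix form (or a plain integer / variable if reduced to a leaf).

Answer: ((((7*(b*9))+(16+(a+a)))*((6+(a+x))+1))*((1+y)*x))

Derivation:
Start: ((((((6+1)*(b*9))+((2*8)+(a+a)))*((6+(a+x))+1))*((1+y)*x))+0)
Step 1: at root: ((((((6+1)*(b*9))+((2*8)+(a+a)))*((6+(a+x))+1))*((1+y)*x))+0) -> (((((6+1)*(b*9))+((2*8)+(a+a)))*((6+(a+x))+1))*((1+y)*x)); overall: ((((((6+1)*(b*9))+((2*8)+(a+a)))*((6+(a+x))+1))*((1+y)*x))+0) -> (((((6+1)*(b*9))+((2*8)+(a+a)))*((6+(a+x))+1))*((1+y)*x))
Step 2: at LLLL: (6+1) -> 7; overall: (((((6+1)*(b*9))+((2*8)+(a+a)))*((6+(a+x))+1))*((1+y)*x)) -> ((((7*(b*9))+((2*8)+(a+a)))*((6+(a+x))+1))*((1+y)*x))
Step 3: at LLRL: (2*8) -> 16; overall: ((((7*(b*9))+((2*8)+(a+a)))*((6+(a+x))+1))*((1+y)*x)) -> ((((7*(b*9))+(16+(a+a)))*((6+(a+x))+1))*((1+y)*x))
Fixed point: ((((7*(b*9))+(16+(a+a)))*((6+(a+x))+1))*((1+y)*x))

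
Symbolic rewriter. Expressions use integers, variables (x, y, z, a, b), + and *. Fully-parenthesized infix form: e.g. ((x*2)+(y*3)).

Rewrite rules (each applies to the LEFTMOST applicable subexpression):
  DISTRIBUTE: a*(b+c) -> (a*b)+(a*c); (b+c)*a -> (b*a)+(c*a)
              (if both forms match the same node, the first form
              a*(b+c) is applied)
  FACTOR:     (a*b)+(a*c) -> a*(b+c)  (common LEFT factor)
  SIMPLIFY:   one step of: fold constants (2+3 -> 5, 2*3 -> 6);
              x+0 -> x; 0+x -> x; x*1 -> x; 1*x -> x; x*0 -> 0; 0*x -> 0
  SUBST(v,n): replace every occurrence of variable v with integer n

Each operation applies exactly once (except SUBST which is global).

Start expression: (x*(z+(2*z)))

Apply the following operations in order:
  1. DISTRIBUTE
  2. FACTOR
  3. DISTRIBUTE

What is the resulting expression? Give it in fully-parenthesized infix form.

Answer: ((x*z)+(x*(2*z)))

Derivation:
Start: (x*(z+(2*z)))
Apply DISTRIBUTE at root (target: (x*(z+(2*z)))): (x*(z+(2*z))) -> ((x*z)+(x*(2*z)))
Apply FACTOR at root (target: ((x*z)+(x*(2*z)))): ((x*z)+(x*(2*z))) -> (x*(z+(2*z)))
Apply DISTRIBUTE at root (target: (x*(z+(2*z)))): (x*(z+(2*z))) -> ((x*z)+(x*(2*z)))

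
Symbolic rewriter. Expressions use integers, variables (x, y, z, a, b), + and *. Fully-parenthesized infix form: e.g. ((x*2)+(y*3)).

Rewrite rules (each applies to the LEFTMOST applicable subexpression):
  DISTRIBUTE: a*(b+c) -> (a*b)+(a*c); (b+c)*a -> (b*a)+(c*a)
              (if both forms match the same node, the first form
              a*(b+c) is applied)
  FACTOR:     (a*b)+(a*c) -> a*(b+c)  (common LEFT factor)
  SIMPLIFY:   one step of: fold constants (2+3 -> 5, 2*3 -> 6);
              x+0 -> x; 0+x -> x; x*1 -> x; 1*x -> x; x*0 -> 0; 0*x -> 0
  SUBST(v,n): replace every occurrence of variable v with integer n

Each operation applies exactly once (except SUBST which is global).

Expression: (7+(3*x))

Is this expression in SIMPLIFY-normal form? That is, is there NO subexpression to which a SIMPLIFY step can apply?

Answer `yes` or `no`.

Answer: yes

Derivation:
Expression: (7+(3*x))
Scanning for simplifiable subexpressions (pre-order)...
  at root: (7+(3*x)) (not simplifiable)
  at R: (3*x) (not simplifiable)
Result: no simplifiable subexpression found -> normal form.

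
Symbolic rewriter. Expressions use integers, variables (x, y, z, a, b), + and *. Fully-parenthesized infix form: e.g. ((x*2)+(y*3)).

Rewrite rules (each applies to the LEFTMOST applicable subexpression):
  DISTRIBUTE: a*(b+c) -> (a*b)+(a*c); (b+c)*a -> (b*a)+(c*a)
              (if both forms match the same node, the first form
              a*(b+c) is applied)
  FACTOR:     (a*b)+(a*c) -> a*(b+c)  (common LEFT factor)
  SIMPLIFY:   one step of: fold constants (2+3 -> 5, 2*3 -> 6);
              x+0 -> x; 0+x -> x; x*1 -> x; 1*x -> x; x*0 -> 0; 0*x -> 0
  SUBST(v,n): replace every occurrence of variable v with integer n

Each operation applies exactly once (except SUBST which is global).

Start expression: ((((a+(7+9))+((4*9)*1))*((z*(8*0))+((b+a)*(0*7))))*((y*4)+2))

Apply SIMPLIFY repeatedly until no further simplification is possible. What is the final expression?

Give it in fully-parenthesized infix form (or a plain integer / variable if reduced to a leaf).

Start: ((((a+(7+9))+((4*9)*1))*((z*(8*0))+((b+a)*(0*7))))*((y*4)+2))
Step 1: at LLLR: (7+9) -> 16; overall: ((((a+(7+9))+((4*9)*1))*((z*(8*0))+((b+a)*(0*7))))*((y*4)+2)) -> ((((a+16)+((4*9)*1))*((z*(8*0))+((b+a)*(0*7))))*((y*4)+2))
Step 2: at LLR: ((4*9)*1) -> (4*9); overall: ((((a+16)+((4*9)*1))*((z*(8*0))+((b+a)*(0*7))))*((y*4)+2)) -> ((((a+16)+(4*9))*((z*(8*0))+((b+a)*(0*7))))*((y*4)+2))
Step 3: at LLR: (4*9) -> 36; overall: ((((a+16)+(4*9))*((z*(8*0))+((b+a)*(0*7))))*((y*4)+2)) -> ((((a+16)+36)*((z*(8*0))+((b+a)*(0*7))))*((y*4)+2))
Step 4: at LRLR: (8*0) -> 0; overall: ((((a+16)+36)*((z*(8*0))+((b+a)*(0*7))))*((y*4)+2)) -> ((((a+16)+36)*((z*0)+((b+a)*(0*7))))*((y*4)+2))
Step 5: at LRL: (z*0) -> 0; overall: ((((a+16)+36)*((z*0)+((b+a)*(0*7))))*((y*4)+2)) -> ((((a+16)+36)*(0+((b+a)*(0*7))))*((y*4)+2))
Step 6: at LR: (0+((b+a)*(0*7))) -> ((b+a)*(0*7)); overall: ((((a+16)+36)*(0+((b+a)*(0*7))))*((y*4)+2)) -> ((((a+16)+36)*((b+a)*(0*7)))*((y*4)+2))
Step 7: at LRR: (0*7) -> 0; overall: ((((a+16)+36)*((b+a)*(0*7)))*((y*4)+2)) -> ((((a+16)+36)*((b+a)*0))*((y*4)+2))
Step 8: at LR: ((b+a)*0) -> 0; overall: ((((a+16)+36)*((b+a)*0))*((y*4)+2)) -> ((((a+16)+36)*0)*((y*4)+2))
Step 9: at L: (((a+16)+36)*0) -> 0; overall: ((((a+16)+36)*0)*((y*4)+2)) -> (0*((y*4)+2))
Step 10: at root: (0*((y*4)+2)) -> 0; overall: (0*((y*4)+2)) -> 0
Fixed point: 0

Answer: 0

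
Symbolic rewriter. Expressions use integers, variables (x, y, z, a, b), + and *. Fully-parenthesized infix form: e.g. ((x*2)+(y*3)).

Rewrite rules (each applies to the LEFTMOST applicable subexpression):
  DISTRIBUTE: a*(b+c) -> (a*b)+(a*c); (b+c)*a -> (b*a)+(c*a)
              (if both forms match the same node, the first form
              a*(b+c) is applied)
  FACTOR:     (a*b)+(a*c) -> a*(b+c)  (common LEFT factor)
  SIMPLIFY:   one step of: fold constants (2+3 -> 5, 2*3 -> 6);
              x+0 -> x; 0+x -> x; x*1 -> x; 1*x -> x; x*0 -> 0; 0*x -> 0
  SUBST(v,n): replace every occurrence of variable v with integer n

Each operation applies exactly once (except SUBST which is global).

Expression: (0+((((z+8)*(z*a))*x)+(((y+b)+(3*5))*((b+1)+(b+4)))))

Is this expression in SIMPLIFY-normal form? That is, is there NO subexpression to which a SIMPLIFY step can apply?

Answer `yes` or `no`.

Expression: (0+((((z+8)*(z*a))*x)+(((y+b)+(3*5))*((b+1)+(b+4)))))
Scanning for simplifiable subexpressions (pre-order)...
  at root: (0+((((z+8)*(z*a))*x)+(((y+b)+(3*5))*((b+1)+(b+4))))) (SIMPLIFIABLE)
  at R: ((((z+8)*(z*a))*x)+(((y+b)+(3*5))*((b+1)+(b+4)))) (not simplifiable)
  at RL: (((z+8)*(z*a))*x) (not simplifiable)
  at RLL: ((z+8)*(z*a)) (not simplifiable)
  at RLLL: (z+8) (not simplifiable)
  at RLLR: (z*a) (not simplifiable)
  at RR: (((y+b)+(3*5))*((b+1)+(b+4))) (not simplifiable)
  at RRL: ((y+b)+(3*5)) (not simplifiable)
  at RRLL: (y+b) (not simplifiable)
  at RRLR: (3*5) (SIMPLIFIABLE)
  at RRR: ((b+1)+(b+4)) (not simplifiable)
  at RRRL: (b+1) (not simplifiable)
  at RRRR: (b+4) (not simplifiable)
Found simplifiable subexpr at path root: (0+((((z+8)*(z*a))*x)+(((y+b)+(3*5))*((b+1)+(b+4)))))
One SIMPLIFY step would give: ((((z+8)*(z*a))*x)+(((y+b)+(3*5))*((b+1)+(b+4))))
-> NOT in normal form.

Answer: no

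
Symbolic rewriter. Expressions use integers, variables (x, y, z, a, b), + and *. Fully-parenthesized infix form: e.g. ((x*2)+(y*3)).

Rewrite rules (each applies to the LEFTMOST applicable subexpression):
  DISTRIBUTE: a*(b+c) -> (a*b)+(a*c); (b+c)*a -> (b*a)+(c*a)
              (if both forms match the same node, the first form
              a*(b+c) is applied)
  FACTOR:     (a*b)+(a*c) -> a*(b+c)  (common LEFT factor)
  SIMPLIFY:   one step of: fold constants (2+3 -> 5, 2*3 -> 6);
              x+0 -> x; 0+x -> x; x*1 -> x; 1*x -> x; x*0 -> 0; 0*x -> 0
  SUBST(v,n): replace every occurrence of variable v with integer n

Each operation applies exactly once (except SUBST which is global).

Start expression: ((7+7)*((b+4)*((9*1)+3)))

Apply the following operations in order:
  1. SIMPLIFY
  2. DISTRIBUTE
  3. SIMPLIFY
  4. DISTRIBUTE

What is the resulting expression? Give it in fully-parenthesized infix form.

Answer: ((14*((b+4)*9))+(14*((b+4)*3)))

Derivation:
Start: ((7+7)*((b+4)*((9*1)+3)))
Apply SIMPLIFY at L (target: (7+7)): ((7+7)*((b+4)*((9*1)+3))) -> (14*((b+4)*((9*1)+3)))
Apply DISTRIBUTE at R (target: ((b+4)*((9*1)+3))): (14*((b+4)*((9*1)+3))) -> (14*(((b+4)*(9*1))+((b+4)*3)))
Apply SIMPLIFY at RLR (target: (9*1)): (14*(((b+4)*(9*1))+((b+4)*3))) -> (14*(((b+4)*9)+((b+4)*3)))
Apply DISTRIBUTE at root (target: (14*(((b+4)*9)+((b+4)*3)))): (14*(((b+4)*9)+((b+4)*3))) -> ((14*((b+4)*9))+(14*((b+4)*3)))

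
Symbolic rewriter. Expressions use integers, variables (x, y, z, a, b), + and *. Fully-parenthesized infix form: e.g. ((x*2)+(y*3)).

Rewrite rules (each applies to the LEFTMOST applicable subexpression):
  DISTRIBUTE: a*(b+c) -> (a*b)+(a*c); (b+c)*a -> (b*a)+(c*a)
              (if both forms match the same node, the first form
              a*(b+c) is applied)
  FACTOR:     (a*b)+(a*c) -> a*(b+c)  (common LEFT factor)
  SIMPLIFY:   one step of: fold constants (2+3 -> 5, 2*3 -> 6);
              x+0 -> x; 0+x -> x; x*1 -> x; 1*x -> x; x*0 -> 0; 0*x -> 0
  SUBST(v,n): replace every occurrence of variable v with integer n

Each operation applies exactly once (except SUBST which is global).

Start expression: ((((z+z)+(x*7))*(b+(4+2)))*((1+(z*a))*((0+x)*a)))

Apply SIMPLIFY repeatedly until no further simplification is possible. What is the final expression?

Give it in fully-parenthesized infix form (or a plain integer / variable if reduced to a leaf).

Start: ((((z+z)+(x*7))*(b+(4+2)))*((1+(z*a))*((0+x)*a)))
Step 1: at LRR: (4+2) -> 6; overall: ((((z+z)+(x*7))*(b+(4+2)))*((1+(z*a))*((0+x)*a))) -> ((((z+z)+(x*7))*(b+6))*((1+(z*a))*((0+x)*a)))
Step 2: at RRL: (0+x) -> x; overall: ((((z+z)+(x*7))*(b+6))*((1+(z*a))*((0+x)*a))) -> ((((z+z)+(x*7))*(b+6))*((1+(z*a))*(x*a)))
Fixed point: ((((z+z)+(x*7))*(b+6))*((1+(z*a))*(x*a)))

Answer: ((((z+z)+(x*7))*(b+6))*((1+(z*a))*(x*a)))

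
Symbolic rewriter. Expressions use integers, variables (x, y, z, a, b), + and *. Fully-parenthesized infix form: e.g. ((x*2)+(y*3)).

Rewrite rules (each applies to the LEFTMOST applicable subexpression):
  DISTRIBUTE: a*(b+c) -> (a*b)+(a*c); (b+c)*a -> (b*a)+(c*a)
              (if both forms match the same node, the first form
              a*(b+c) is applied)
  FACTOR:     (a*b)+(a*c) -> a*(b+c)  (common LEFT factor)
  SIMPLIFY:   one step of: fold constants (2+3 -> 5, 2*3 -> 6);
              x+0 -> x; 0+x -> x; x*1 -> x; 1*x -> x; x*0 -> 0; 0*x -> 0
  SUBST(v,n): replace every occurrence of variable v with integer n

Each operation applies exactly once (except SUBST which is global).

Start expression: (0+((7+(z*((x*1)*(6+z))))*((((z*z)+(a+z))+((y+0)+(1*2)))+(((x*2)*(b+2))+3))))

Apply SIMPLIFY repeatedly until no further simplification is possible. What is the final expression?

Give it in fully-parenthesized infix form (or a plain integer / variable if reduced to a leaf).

Start: (0+((7+(z*((x*1)*(6+z))))*((((z*z)+(a+z))+((y+0)+(1*2)))+(((x*2)*(b+2))+3))))
Step 1: at root: (0+((7+(z*((x*1)*(6+z))))*((((z*z)+(a+z))+((y+0)+(1*2)))+(((x*2)*(b+2))+3)))) -> ((7+(z*((x*1)*(6+z))))*((((z*z)+(a+z))+((y+0)+(1*2)))+(((x*2)*(b+2))+3))); overall: (0+((7+(z*((x*1)*(6+z))))*((((z*z)+(a+z))+((y+0)+(1*2)))+(((x*2)*(b+2))+3)))) -> ((7+(z*((x*1)*(6+z))))*((((z*z)+(a+z))+((y+0)+(1*2)))+(((x*2)*(b+2))+3)))
Step 2: at LRRL: (x*1) -> x; overall: ((7+(z*((x*1)*(6+z))))*((((z*z)+(a+z))+((y+0)+(1*2)))+(((x*2)*(b+2))+3))) -> ((7+(z*(x*(6+z))))*((((z*z)+(a+z))+((y+0)+(1*2)))+(((x*2)*(b+2))+3)))
Step 3: at RLRL: (y+0) -> y; overall: ((7+(z*(x*(6+z))))*((((z*z)+(a+z))+((y+0)+(1*2)))+(((x*2)*(b+2))+3))) -> ((7+(z*(x*(6+z))))*((((z*z)+(a+z))+(y+(1*2)))+(((x*2)*(b+2))+3)))
Step 4: at RLRR: (1*2) -> 2; overall: ((7+(z*(x*(6+z))))*((((z*z)+(a+z))+(y+(1*2)))+(((x*2)*(b+2))+3))) -> ((7+(z*(x*(6+z))))*((((z*z)+(a+z))+(y+2))+(((x*2)*(b+2))+3)))
Fixed point: ((7+(z*(x*(6+z))))*((((z*z)+(a+z))+(y+2))+(((x*2)*(b+2))+3)))

Answer: ((7+(z*(x*(6+z))))*((((z*z)+(a+z))+(y+2))+(((x*2)*(b+2))+3)))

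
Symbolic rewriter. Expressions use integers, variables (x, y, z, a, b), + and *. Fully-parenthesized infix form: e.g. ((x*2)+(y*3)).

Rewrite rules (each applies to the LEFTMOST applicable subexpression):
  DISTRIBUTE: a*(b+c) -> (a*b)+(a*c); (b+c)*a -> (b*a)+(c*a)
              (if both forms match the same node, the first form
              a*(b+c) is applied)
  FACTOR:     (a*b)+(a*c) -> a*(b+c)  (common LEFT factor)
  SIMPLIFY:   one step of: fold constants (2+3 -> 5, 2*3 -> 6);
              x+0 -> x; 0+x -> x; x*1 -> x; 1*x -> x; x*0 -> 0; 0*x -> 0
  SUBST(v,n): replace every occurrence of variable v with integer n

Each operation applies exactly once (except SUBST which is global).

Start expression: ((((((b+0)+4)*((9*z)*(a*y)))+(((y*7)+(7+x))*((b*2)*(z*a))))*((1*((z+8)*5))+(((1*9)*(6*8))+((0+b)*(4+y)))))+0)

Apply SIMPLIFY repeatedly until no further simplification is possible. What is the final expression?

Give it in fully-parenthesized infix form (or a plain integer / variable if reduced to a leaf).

Answer: ((((b+4)*((9*z)*(a*y)))+(((y*7)+(7+x))*((b*2)*(z*a))))*(((z+8)*5)+(432+(b*(4+y)))))

Derivation:
Start: ((((((b+0)+4)*((9*z)*(a*y)))+(((y*7)+(7+x))*((b*2)*(z*a))))*((1*((z+8)*5))+(((1*9)*(6*8))+((0+b)*(4+y)))))+0)
Step 1: at root: ((((((b+0)+4)*((9*z)*(a*y)))+(((y*7)+(7+x))*((b*2)*(z*a))))*((1*((z+8)*5))+(((1*9)*(6*8))+((0+b)*(4+y)))))+0) -> (((((b+0)+4)*((9*z)*(a*y)))+(((y*7)+(7+x))*((b*2)*(z*a))))*((1*((z+8)*5))+(((1*9)*(6*8))+((0+b)*(4+y))))); overall: ((((((b+0)+4)*((9*z)*(a*y)))+(((y*7)+(7+x))*((b*2)*(z*a))))*((1*((z+8)*5))+(((1*9)*(6*8))+((0+b)*(4+y)))))+0) -> (((((b+0)+4)*((9*z)*(a*y)))+(((y*7)+(7+x))*((b*2)*(z*a))))*((1*((z+8)*5))+(((1*9)*(6*8))+((0+b)*(4+y)))))
Step 2: at LLLL: (b+0) -> b; overall: (((((b+0)+4)*((9*z)*(a*y)))+(((y*7)+(7+x))*((b*2)*(z*a))))*((1*((z+8)*5))+(((1*9)*(6*8))+((0+b)*(4+y))))) -> ((((b+4)*((9*z)*(a*y)))+(((y*7)+(7+x))*((b*2)*(z*a))))*((1*((z+8)*5))+(((1*9)*(6*8))+((0+b)*(4+y)))))
Step 3: at RL: (1*((z+8)*5)) -> ((z+8)*5); overall: ((((b+4)*((9*z)*(a*y)))+(((y*7)+(7+x))*((b*2)*(z*a))))*((1*((z+8)*5))+(((1*9)*(6*8))+((0+b)*(4+y))))) -> ((((b+4)*((9*z)*(a*y)))+(((y*7)+(7+x))*((b*2)*(z*a))))*(((z+8)*5)+(((1*9)*(6*8))+((0+b)*(4+y)))))
Step 4: at RRLL: (1*9) -> 9; overall: ((((b+4)*((9*z)*(a*y)))+(((y*7)+(7+x))*((b*2)*(z*a))))*(((z+8)*5)+(((1*9)*(6*8))+((0+b)*(4+y))))) -> ((((b+4)*((9*z)*(a*y)))+(((y*7)+(7+x))*((b*2)*(z*a))))*(((z+8)*5)+((9*(6*8))+((0+b)*(4+y)))))
Step 5: at RRLR: (6*8) -> 48; overall: ((((b+4)*((9*z)*(a*y)))+(((y*7)+(7+x))*((b*2)*(z*a))))*(((z+8)*5)+((9*(6*8))+((0+b)*(4+y))))) -> ((((b+4)*((9*z)*(a*y)))+(((y*7)+(7+x))*((b*2)*(z*a))))*(((z+8)*5)+((9*48)+((0+b)*(4+y)))))
Step 6: at RRL: (9*48) -> 432; overall: ((((b+4)*((9*z)*(a*y)))+(((y*7)+(7+x))*((b*2)*(z*a))))*(((z+8)*5)+((9*48)+((0+b)*(4+y))))) -> ((((b+4)*((9*z)*(a*y)))+(((y*7)+(7+x))*((b*2)*(z*a))))*(((z+8)*5)+(432+((0+b)*(4+y)))))
Step 7: at RRRL: (0+b) -> b; overall: ((((b+4)*((9*z)*(a*y)))+(((y*7)+(7+x))*((b*2)*(z*a))))*(((z+8)*5)+(432+((0+b)*(4+y))))) -> ((((b+4)*((9*z)*(a*y)))+(((y*7)+(7+x))*((b*2)*(z*a))))*(((z+8)*5)+(432+(b*(4+y)))))
Fixed point: ((((b+4)*((9*z)*(a*y)))+(((y*7)+(7+x))*((b*2)*(z*a))))*(((z+8)*5)+(432+(b*(4+y)))))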